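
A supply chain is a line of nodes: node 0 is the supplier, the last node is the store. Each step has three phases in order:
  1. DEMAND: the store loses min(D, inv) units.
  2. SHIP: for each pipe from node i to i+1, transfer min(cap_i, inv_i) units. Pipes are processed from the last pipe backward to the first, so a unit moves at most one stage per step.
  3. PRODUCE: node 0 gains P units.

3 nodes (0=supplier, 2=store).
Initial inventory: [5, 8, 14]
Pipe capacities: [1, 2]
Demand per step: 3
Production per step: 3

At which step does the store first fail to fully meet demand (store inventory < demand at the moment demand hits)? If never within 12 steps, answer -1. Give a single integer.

Step 1: demand=3,sold=3 ship[1->2]=2 ship[0->1]=1 prod=3 -> [7 7 13]
Step 2: demand=3,sold=3 ship[1->2]=2 ship[0->1]=1 prod=3 -> [9 6 12]
Step 3: demand=3,sold=3 ship[1->2]=2 ship[0->1]=1 prod=3 -> [11 5 11]
Step 4: demand=3,sold=3 ship[1->2]=2 ship[0->1]=1 prod=3 -> [13 4 10]
Step 5: demand=3,sold=3 ship[1->2]=2 ship[0->1]=1 prod=3 -> [15 3 9]
Step 6: demand=3,sold=3 ship[1->2]=2 ship[0->1]=1 prod=3 -> [17 2 8]
Step 7: demand=3,sold=3 ship[1->2]=2 ship[0->1]=1 prod=3 -> [19 1 7]
Step 8: demand=3,sold=3 ship[1->2]=1 ship[0->1]=1 prod=3 -> [21 1 5]
Step 9: demand=3,sold=3 ship[1->2]=1 ship[0->1]=1 prod=3 -> [23 1 3]
Step 10: demand=3,sold=3 ship[1->2]=1 ship[0->1]=1 prod=3 -> [25 1 1]
Step 11: demand=3,sold=1 ship[1->2]=1 ship[0->1]=1 prod=3 -> [27 1 1]
Step 12: demand=3,sold=1 ship[1->2]=1 ship[0->1]=1 prod=3 -> [29 1 1]
First stockout at step 11

11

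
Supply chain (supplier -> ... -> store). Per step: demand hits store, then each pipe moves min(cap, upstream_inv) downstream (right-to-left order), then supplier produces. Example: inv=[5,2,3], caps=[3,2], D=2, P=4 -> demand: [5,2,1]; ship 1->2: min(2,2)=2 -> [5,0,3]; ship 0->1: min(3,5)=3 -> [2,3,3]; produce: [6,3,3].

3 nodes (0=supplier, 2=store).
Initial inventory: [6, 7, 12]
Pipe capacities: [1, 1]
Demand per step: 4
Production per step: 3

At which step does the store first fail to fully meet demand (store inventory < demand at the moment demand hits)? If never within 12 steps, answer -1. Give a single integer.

Step 1: demand=4,sold=4 ship[1->2]=1 ship[0->1]=1 prod=3 -> [8 7 9]
Step 2: demand=4,sold=4 ship[1->2]=1 ship[0->1]=1 prod=3 -> [10 7 6]
Step 3: demand=4,sold=4 ship[1->2]=1 ship[0->1]=1 prod=3 -> [12 7 3]
Step 4: demand=4,sold=3 ship[1->2]=1 ship[0->1]=1 prod=3 -> [14 7 1]
Step 5: demand=4,sold=1 ship[1->2]=1 ship[0->1]=1 prod=3 -> [16 7 1]
Step 6: demand=4,sold=1 ship[1->2]=1 ship[0->1]=1 prod=3 -> [18 7 1]
Step 7: demand=4,sold=1 ship[1->2]=1 ship[0->1]=1 prod=3 -> [20 7 1]
Step 8: demand=4,sold=1 ship[1->2]=1 ship[0->1]=1 prod=3 -> [22 7 1]
Step 9: demand=4,sold=1 ship[1->2]=1 ship[0->1]=1 prod=3 -> [24 7 1]
Step 10: demand=4,sold=1 ship[1->2]=1 ship[0->1]=1 prod=3 -> [26 7 1]
Step 11: demand=4,sold=1 ship[1->2]=1 ship[0->1]=1 prod=3 -> [28 7 1]
Step 12: demand=4,sold=1 ship[1->2]=1 ship[0->1]=1 prod=3 -> [30 7 1]
First stockout at step 4

4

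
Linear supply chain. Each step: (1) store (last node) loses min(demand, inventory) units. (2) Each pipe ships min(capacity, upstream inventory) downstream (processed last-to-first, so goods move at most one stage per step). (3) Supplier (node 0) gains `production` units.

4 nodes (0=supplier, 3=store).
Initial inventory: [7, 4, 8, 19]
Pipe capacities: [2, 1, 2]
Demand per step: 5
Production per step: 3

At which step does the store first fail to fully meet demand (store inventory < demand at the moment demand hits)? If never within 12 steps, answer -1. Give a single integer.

Step 1: demand=5,sold=5 ship[2->3]=2 ship[1->2]=1 ship[0->1]=2 prod=3 -> [8 5 7 16]
Step 2: demand=5,sold=5 ship[2->3]=2 ship[1->2]=1 ship[0->1]=2 prod=3 -> [9 6 6 13]
Step 3: demand=5,sold=5 ship[2->3]=2 ship[1->2]=1 ship[0->1]=2 prod=3 -> [10 7 5 10]
Step 4: demand=5,sold=5 ship[2->3]=2 ship[1->2]=1 ship[0->1]=2 prod=3 -> [11 8 4 7]
Step 5: demand=5,sold=5 ship[2->3]=2 ship[1->2]=1 ship[0->1]=2 prod=3 -> [12 9 3 4]
Step 6: demand=5,sold=4 ship[2->3]=2 ship[1->2]=1 ship[0->1]=2 prod=3 -> [13 10 2 2]
Step 7: demand=5,sold=2 ship[2->3]=2 ship[1->2]=1 ship[0->1]=2 prod=3 -> [14 11 1 2]
Step 8: demand=5,sold=2 ship[2->3]=1 ship[1->2]=1 ship[0->1]=2 prod=3 -> [15 12 1 1]
Step 9: demand=5,sold=1 ship[2->3]=1 ship[1->2]=1 ship[0->1]=2 prod=3 -> [16 13 1 1]
Step 10: demand=5,sold=1 ship[2->3]=1 ship[1->2]=1 ship[0->1]=2 prod=3 -> [17 14 1 1]
Step 11: demand=5,sold=1 ship[2->3]=1 ship[1->2]=1 ship[0->1]=2 prod=3 -> [18 15 1 1]
Step 12: demand=5,sold=1 ship[2->3]=1 ship[1->2]=1 ship[0->1]=2 prod=3 -> [19 16 1 1]
First stockout at step 6

6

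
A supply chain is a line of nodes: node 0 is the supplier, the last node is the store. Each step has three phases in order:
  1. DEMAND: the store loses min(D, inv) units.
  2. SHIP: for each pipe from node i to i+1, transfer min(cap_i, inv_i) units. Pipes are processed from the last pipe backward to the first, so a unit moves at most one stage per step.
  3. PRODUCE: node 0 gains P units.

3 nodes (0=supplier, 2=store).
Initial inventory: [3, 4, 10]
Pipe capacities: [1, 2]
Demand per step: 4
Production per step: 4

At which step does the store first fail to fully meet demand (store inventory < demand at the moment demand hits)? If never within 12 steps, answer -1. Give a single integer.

Step 1: demand=4,sold=4 ship[1->2]=2 ship[0->1]=1 prod=4 -> [6 3 8]
Step 2: demand=4,sold=4 ship[1->2]=2 ship[0->1]=1 prod=4 -> [9 2 6]
Step 3: demand=4,sold=4 ship[1->2]=2 ship[0->1]=1 prod=4 -> [12 1 4]
Step 4: demand=4,sold=4 ship[1->2]=1 ship[0->1]=1 prod=4 -> [15 1 1]
Step 5: demand=4,sold=1 ship[1->2]=1 ship[0->1]=1 prod=4 -> [18 1 1]
Step 6: demand=4,sold=1 ship[1->2]=1 ship[0->1]=1 prod=4 -> [21 1 1]
Step 7: demand=4,sold=1 ship[1->2]=1 ship[0->1]=1 prod=4 -> [24 1 1]
Step 8: demand=4,sold=1 ship[1->2]=1 ship[0->1]=1 prod=4 -> [27 1 1]
Step 9: demand=4,sold=1 ship[1->2]=1 ship[0->1]=1 prod=4 -> [30 1 1]
Step 10: demand=4,sold=1 ship[1->2]=1 ship[0->1]=1 prod=4 -> [33 1 1]
Step 11: demand=4,sold=1 ship[1->2]=1 ship[0->1]=1 prod=4 -> [36 1 1]
Step 12: demand=4,sold=1 ship[1->2]=1 ship[0->1]=1 prod=4 -> [39 1 1]
First stockout at step 5

5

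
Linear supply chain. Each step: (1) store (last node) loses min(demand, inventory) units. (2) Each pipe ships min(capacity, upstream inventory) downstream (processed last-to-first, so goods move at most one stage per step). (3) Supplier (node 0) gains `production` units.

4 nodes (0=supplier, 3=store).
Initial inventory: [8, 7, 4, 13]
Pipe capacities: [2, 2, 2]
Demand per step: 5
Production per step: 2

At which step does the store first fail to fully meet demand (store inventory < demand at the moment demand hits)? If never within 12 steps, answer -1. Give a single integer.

Step 1: demand=5,sold=5 ship[2->3]=2 ship[1->2]=2 ship[0->1]=2 prod=2 -> [8 7 4 10]
Step 2: demand=5,sold=5 ship[2->3]=2 ship[1->2]=2 ship[0->1]=2 prod=2 -> [8 7 4 7]
Step 3: demand=5,sold=5 ship[2->3]=2 ship[1->2]=2 ship[0->1]=2 prod=2 -> [8 7 4 4]
Step 4: demand=5,sold=4 ship[2->3]=2 ship[1->2]=2 ship[0->1]=2 prod=2 -> [8 7 4 2]
Step 5: demand=5,sold=2 ship[2->3]=2 ship[1->2]=2 ship[0->1]=2 prod=2 -> [8 7 4 2]
Step 6: demand=5,sold=2 ship[2->3]=2 ship[1->2]=2 ship[0->1]=2 prod=2 -> [8 7 4 2]
Step 7: demand=5,sold=2 ship[2->3]=2 ship[1->2]=2 ship[0->1]=2 prod=2 -> [8 7 4 2]
Step 8: demand=5,sold=2 ship[2->3]=2 ship[1->2]=2 ship[0->1]=2 prod=2 -> [8 7 4 2]
Step 9: demand=5,sold=2 ship[2->3]=2 ship[1->2]=2 ship[0->1]=2 prod=2 -> [8 7 4 2]
Step 10: demand=5,sold=2 ship[2->3]=2 ship[1->2]=2 ship[0->1]=2 prod=2 -> [8 7 4 2]
Step 11: demand=5,sold=2 ship[2->3]=2 ship[1->2]=2 ship[0->1]=2 prod=2 -> [8 7 4 2]
Step 12: demand=5,sold=2 ship[2->3]=2 ship[1->2]=2 ship[0->1]=2 prod=2 -> [8 7 4 2]
First stockout at step 4

4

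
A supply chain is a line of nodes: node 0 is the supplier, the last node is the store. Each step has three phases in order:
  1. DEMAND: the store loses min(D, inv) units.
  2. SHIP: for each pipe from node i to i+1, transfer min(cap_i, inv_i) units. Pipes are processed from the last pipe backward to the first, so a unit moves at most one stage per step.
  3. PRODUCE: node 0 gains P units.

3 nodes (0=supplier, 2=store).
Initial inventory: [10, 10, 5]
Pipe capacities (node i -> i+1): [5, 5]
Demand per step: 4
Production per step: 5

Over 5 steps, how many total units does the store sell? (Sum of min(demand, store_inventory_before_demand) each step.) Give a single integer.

Step 1: sold=4 (running total=4) -> [10 10 6]
Step 2: sold=4 (running total=8) -> [10 10 7]
Step 3: sold=4 (running total=12) -> [10 10 8]
Step 4: sold=4 (running total=16) -> [10 10 9]
Step 5: sold=4 (running total=20) -> [10 10 10]

Answer: 20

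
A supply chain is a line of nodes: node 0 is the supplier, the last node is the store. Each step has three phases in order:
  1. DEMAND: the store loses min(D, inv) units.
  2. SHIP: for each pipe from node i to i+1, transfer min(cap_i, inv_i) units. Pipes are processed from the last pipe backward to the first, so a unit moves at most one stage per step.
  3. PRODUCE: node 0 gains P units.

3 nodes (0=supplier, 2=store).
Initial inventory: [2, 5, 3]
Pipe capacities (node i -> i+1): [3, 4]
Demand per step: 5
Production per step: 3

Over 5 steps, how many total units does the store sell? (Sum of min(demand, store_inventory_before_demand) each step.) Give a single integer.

Answer: 16

Derivation:
Step 1: sold=3 (running total=3) -> [3 3 4]
Step 2: sold=4 (running total=7) -> [3 3 3]
Step 3: sold=3 (running total=10) -> [3 3 3]
Step 4: sold=3 (running total=13) -> [3 3 3]
Step 5: sold=3 (running total=16) -> [3 3 3]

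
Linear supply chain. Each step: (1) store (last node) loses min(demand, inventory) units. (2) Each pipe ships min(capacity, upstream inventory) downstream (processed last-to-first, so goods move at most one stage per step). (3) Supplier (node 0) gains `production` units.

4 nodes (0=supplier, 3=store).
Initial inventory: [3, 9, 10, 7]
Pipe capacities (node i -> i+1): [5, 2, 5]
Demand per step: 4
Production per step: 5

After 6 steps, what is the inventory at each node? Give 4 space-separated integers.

Step 1: demand=4,sold=4 ship[2->3]=5 ship[1->2]=2 ship[0->1]=3 prod=5 -> inv=[5 10 7 8]
Step 2: demand=4,sold=4 ship[2->3]=5 ship[1->2]=2 ship[0->1]=5 prod=5 -> inv=[5 13 4 9]
Step 3: demand=4,sold=4 ship[2->3]=4 ship[1->2]=2 ship[0->1]=5 prod=5 -> inv=[5 16 2 9]
Step 4: demand=4,sold=4 ship[2->3]=2 ship[1->2]=2 ship[0->1]=5 prod=5 -> inv=[5 19 2 7]
Step 5: demand=4,sold=4 ship[2->3]=2 ship[1->2]=2 ship[0->1]=5 prod=5 -> inv=[5 22 2 5]
Step 6: demand=4,sold=4 ship[2->3]=2 ship[1->2]=2 ship[0->1]=5 prod=5 -> inv=[5 25 2 3]

5 25 2 3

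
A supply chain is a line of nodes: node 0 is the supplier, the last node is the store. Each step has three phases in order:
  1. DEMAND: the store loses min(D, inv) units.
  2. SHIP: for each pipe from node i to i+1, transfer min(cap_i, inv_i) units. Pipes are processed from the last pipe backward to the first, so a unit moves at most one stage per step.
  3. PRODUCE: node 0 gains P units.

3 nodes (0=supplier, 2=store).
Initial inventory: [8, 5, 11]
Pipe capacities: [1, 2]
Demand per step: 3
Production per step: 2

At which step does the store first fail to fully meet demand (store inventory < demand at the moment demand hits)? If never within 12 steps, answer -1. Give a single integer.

Step 1: demand=3,sold=3 ship[1->2]=2 ship[0->1]=1 prod=2 -> [9 4 10]
Step 2: demand=3,sold=3 ship[1->2]=2 ship[0->1]=1 prod=2 -> [10 3 9]
Step 3: demand=3,sold=3 ship[1->2]=2 ship[0->1]=1 prod=2 -> [11 2 8]
Step 4: demand=3,sold=3 ship[1->2]=2 ship[0->1]=1 prod=2 -> [12 1 7]
Step 5: demand=3,sold=3 ship[1->2]=1 ship[0->1]=1 prod=2 -> [13 1 5]
Step 6: demand=3,sold=3 ship[1->2]=1 ship[0->1]=1 prod=2 -> [14 1 3]
Step 7: demand=3,sold=3 ship[1->2]=1 ship[0->1]=1 prod=2 -> [15 1 1]
Step 8: demand=3,sold=1 ship[1->2]=1 ship[0->1]=1 prod=2 -> [16 1 1]
Step 9: demand=3,sold=1 ship[1->2]=1 ship[0->1]=1 prod=2 -> [17 1 1]
Step 10: demand=3,sold=1 ship[1->2]=1 ship[0->1]=1 prod=2 -> [18 1 1]
Step 11: demand=3,sold=1 ship[1->2]=1 ship[0->1]=1 prod=2 -> [19 1 1]
Step 12: demand=3,sold=1 ship[1->2]=1 ship[0->1]=1 prod=2 -> [20 1 1]
First stockout at step 8

8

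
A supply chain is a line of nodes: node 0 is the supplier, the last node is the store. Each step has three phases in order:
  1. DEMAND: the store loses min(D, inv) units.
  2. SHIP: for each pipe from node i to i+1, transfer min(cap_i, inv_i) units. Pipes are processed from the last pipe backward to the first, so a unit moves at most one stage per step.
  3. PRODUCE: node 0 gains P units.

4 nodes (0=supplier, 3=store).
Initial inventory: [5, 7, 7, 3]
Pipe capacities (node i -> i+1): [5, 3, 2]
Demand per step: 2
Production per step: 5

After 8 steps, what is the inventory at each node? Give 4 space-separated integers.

Step 1: demand=2,sold=2 ship[2->3]=2 ship[1->2]=3 ship[0->1]=5 prod=5 -> inv=[5 9 8 3]
Step 2: demand=2,sold=2 ship[2->3]=2 ship[1->2]=3 ship[0->1]=5 prod=5 -> inv=[5 11 9 3]
Step 3: demand=2,sold=2 ship[2->3]=2 ship[1->2]=3 ship[0->1]=5 prod=5 -> inv=[5 13 10 3]
Step 4: demand=2,sold=2 ship[2->3]=2 ship[1->2]=3 ship[0->1]=5 prod=5 -> inv=[5 15 11 3]
Step 5: demand=2,sold=2 ship[2->3]=2 ship[1->2]=3 ship[0->1]=5 prod=5 -> inv=[5 17 12 3]
Step 6: demand=2,sold=2 ship[2->3]=2 ship[1->2]=3 ship[0->1]=5 prod=5 -> inv=[5 19 13 3]
Step 7: demand=2,sold=2 ship[2->3]=2 ship[1->2]=3 ship[0->1]=5 prod=5 -> inv=[5 21 14 3]
Step 8: demand=2,sold=2 ship[2->3]=2 ship[1->2]=3 ship[0->1]=5 prod=5 -> inv=[5 23 15 3]

5 23 15 3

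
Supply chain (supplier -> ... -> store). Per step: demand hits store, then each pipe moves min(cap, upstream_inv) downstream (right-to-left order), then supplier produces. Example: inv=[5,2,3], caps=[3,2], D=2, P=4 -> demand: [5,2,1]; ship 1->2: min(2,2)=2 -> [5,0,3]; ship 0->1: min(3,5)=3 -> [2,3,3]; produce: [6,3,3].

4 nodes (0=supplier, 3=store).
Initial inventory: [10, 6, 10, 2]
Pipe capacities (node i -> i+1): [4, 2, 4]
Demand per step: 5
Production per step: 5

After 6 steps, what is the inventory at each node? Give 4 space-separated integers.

Step 1: demand=5,sold=2 ship[2->3]=4 ship[1->2]=2 ship[0->1]=4 prod=5 -> inv=[11 8 8 4]
Step 2: demand=5,sold=4 ship[2->3]=4 ship[1->2]=2 ship[0->1]=4 prod=5 -> inv=[12 10 6 4]
Step 3: demand=5,sold=4 ship[2->3]=4 ship[1->2]=2 ship[0->1]=4 prod=5 -> inv=[13 12 4 4]
Step 4: demand=5,sold=4 ship[2->3]=4 ship[1->2]=2 ship[0->1]=4 prod=5 -> inv=[14 14 2 4]
Step 5: demand=5,sold=4 ship[2->3]=2 ship[1->2]=2 ship[0->1]=4 prod=5 -> inv=[15 16 2 2]
Step 6: demand=5,sold=2 ship[2->3]=2 ship[1->2]=2 ship[0->1]=4 prod=5 -> inv=[16 18 2 2]

16 18 2 2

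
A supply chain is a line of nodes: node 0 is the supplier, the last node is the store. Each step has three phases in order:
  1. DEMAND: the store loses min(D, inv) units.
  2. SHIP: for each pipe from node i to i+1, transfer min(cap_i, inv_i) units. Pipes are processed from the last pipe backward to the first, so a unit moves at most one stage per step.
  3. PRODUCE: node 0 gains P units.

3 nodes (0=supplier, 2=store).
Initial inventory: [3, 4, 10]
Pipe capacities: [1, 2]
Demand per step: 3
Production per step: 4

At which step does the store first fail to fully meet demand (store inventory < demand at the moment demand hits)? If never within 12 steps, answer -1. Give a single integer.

Step 1: demand=3,sold=3 ship[1->2]=2 ship[0->1]=1 prod=4 -> [6 3 9]
Step 2: demand=3,sold=3 ship[1->2]=2 ship[0->1]=1 prod=4 -> [9 2 8]
Step 3: demand=3,sold=3 ship[1->2]=2 ship[0->1]=1 prod=4 -> [12 1 7]
Step 4: demand=3,sold=3 ship[1->2]=1 ship[0->1]=1 prod=4 -> [15 1 5]
Step 5: demand=3,sold=3 ship[1->2]=1 ship[0->1]=1 prod=4 -> [18 1 3]
Step 6: demand=3,sold=3 ship[1->2]=1 ship[0->1]=1 prod=4 -> [21 1 1]
Step 7: demand=3,sold=1 ship[1->2]=1 ship[0->1]=1 prod=4 -> [24 1 1]
Step 8: demand=3,sold=1 ship[1->2]=1 ship[0->1]=1 prod=4 -> [27 1 1]
Step 9: demand=3,sold=1 ship[1->2]=1 ship[0->1]=1 prod=4 -> [30 1 1]
Step 10: demand=3,sold=1 ship[1->2]=1 ship[0->1]=1 prod=4 -> [33 1 1]
Step 11: demand=3,sold=1 ship[1->2]=1 ship[0->1]=1 prod=4 -> [36 1 1]
Step 12: demand=3,sold=1 ship[1->2]=1 ship[0->1]=1 prod=4 -> [39 1 1]
First stockout at step 7

7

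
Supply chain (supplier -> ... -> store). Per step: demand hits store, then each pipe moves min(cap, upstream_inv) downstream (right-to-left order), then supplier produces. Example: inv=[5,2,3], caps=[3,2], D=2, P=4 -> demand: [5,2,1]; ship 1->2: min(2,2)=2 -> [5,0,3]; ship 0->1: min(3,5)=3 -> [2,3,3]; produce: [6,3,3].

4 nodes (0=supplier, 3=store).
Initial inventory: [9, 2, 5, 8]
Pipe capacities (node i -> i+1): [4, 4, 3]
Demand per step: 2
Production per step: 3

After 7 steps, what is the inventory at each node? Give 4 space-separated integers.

Step 1: demand=2,sold=2 ship[2->3]=3 ship[1->2]=2 ship[0->1]=4 prod=3 -> inv=[8 4 4 9]
Step 2: demand=2,sold=2 ship[2->3]=3 ship[1->2]=4 ship[0->1]=4 prod=3 -> inv=[7 4 5 10]
Step 3: demand=2,sold=2 ship[2->3]=3 ship[1->2]=4 ship[0->1]=4 prod=3 -> inv=[6 4 6 11]
Step 4: demand=2,sold=2 ship[2->3]=3 ship[1->2]=4 ship[0->1]=4 prod=3 -> inv=[5 4 7 12]
Step 5: demand=2,sold=2 ship[2->3]=3 ship[1->2]=4 ship[0->1]=4 prod=3 -> inv=[4 4 8 13]
Step 6: demand=2,sold=2 ship[2->3]=3 ship[1->2]=4 ship[0->1]=4 prod=3 -> inv=[3 4 9 14]
Step 7: demand=2,sold=2 ship[2->3]=3 ship[1->2]=4 ship[0->1]=3 prod=3 -> inv=[3 3 10 15]

3 3 10 15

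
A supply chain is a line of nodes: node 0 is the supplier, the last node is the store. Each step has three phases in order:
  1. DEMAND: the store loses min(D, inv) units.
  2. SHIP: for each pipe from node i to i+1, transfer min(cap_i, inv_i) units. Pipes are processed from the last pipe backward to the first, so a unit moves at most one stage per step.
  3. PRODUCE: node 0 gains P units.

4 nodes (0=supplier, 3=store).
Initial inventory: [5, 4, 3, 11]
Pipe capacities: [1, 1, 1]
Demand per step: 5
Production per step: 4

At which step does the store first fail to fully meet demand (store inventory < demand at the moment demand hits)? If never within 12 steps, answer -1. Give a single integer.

Step 1: demand=5,sold=5 ship[2->3]=1 ship[1->2]=1 ship[0->1]=1 prod=4 -> [8 4 3 7]
Step 2: demand=5,sold=5 ship[2->3]=1 ship[1->2]=1 ship[0->1]=1 prod=4 -> [11 4 3 3]
Step 3: demand=5,sold=3 ship[2->3]=1 ship[1->2]=1 ship[0->1]=1 prod=4 -> [14 4 3 1]
Step 4: demand=5,sold=1 ship[2->3]=1 ship[1->2]=1 ship[0->1]=1 prod=4 -> [17 4 3 1]
Step 5: demand=5,sold=1 ship[2->3]=1 ship[1->2]=1 ship[0->1]=1 prod=4 -> [20 4 3 1]
Step 6: demand=5,sold=1 ship[2->3]=1 ship[1->2]=1 ship[0->1]=1 prod=4 -> [23 4 3 1]
Step 7: demand=5,sold=1 ship[2->3]=1 ship[1->2]=1 ship[0->1]=1 prod=4 -> [26 4 3 1]
Step 8: demand=5,sold=1 ship[2->3]=1 ship[1->2]=1 ship[0->1]=1 prod=4 -> [29 4 3 1]
Step 9: demand=5,sold=1 ship[2->3]=1 ship[1->2]=1 ship[0->1]=1 prod=4 -> [32 4 3 1]
Step 10: demand=5,sold=1 ship[2->3]=1 ship[1->2]=1 ship[0->1]=1 prod=4 -> [35 4 3 1]
Step 11: demand=5,sold=1 ship[2->3]=1 ship[1->2]=1 ship[0->1]=1 prod=4 -> [38 4 3 1]
Step 12: demand=5,sold=1 ship[2->3]=1 ship[1->2]=1 ship[0->1]=1 prod=4 -> [41 4 3 1]
First stockout at step 3

3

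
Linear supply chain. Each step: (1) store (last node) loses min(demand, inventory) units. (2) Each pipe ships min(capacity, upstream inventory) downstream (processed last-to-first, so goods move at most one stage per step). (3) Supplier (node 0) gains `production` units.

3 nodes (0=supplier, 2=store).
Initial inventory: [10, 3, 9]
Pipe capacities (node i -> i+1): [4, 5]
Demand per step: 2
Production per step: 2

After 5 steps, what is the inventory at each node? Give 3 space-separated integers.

Step 1: demand=2,sold=2 ship[1->2]=3 ship[0->1]=4 prod=2 -> inv=[8 4 10]
Step 2: demand=2,sold=2 ship[1->2]=4 ship[0->1]=4 prod=2 -> inv=[6 4 12]
Step 3: demand=2,sold=2 ship[1->2]=4 ship[0->1]=4 prod=2 -> inv=[4 4 14]
Step 4: demand=2,sold=2 ship[1->2]=4 ship[0->1]=4 prod=2 -> inv=[2 4 16]
Step 5: demand=2,sold=2 ship[1->2]=4 ship[0->1]=2 prod=2 -> inv=[2 2 18]

2 2 18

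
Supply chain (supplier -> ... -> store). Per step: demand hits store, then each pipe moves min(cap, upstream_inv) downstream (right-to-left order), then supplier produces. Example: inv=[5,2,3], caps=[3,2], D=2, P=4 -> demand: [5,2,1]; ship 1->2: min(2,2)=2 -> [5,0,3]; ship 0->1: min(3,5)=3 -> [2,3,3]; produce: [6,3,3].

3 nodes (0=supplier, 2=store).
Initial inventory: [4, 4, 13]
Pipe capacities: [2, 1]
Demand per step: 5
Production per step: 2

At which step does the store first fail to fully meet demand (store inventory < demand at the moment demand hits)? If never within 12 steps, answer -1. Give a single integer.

Step 1: demand=5,sold=5 ship[1->2]=1 ship[0->1]=2 prod=2 -> [4 5 9]
Step 2: demand=5,sold=5 ship[1->2]=1 ship[0->1]=2 prod=2 -> [4 6 5]
Step 3: demand=5,sold=5 ship[1->2]=1 ship[0->1]=2 prod=2 -> [4 7 1]
Step 4: demand=5,sold=1 ship[1->2]=1 ship[0->1]=2 prod=2 -> [4 8 1]
Step 5: demand=5,sold=1 ship[1->2]=1 ship[0->1]=2 prod=2 -> [4 9 1]
Step 6: demand=5,sold=1 ship[1->2]=1 ship[0->1]=2 prod=2 -> [4 10 1]
Step 7: demand=5,sold=1 ship[1->2]=1 ship[0->1]=2 prod=2 -> [4 11 1]
Step 8: demand=5,sold=1 ship[1->2]=1 ship[0->1]=2 prod=2 -> [4 12 1]
Step 9: demand=5,sold=1 ship[1->2]=1 ship[0->1]=2 prod=2 -> [4 13 1]
Step 10: demand=5,sold=1 ship[1->2]=1 ship[0->1]=2 prod=2 -> [4 14 1]
Step 11: demand=5,sold=1 ship[1->2]=1 ship[0->1]=2 prod=2 -> [4 15 1]
Step 12: demand=5,sold=1 ship[1->2]=1 ship[0->1]=2 prod=2 -> [4 16 1]
First stockout at step 4

4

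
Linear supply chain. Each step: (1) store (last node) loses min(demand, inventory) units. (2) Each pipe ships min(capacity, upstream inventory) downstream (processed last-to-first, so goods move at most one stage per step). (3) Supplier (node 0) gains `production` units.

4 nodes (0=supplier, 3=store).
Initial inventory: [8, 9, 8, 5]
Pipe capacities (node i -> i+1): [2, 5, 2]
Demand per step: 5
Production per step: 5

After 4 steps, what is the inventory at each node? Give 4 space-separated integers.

Step 1: demand=5,sold=5 ship[2->3]=2 ship[1->2]=5 ship[0->1]=2 prod=5 -> inv=[11 6 11 2]
Step 2: demand=5,sold=2 ship[2->3]=2 ship[1->2]=5 ship[0->1]=2 prod=5 -> inv=[14 3 14 2]
Step 3: demand=5,sold=2 ship[2->3]=2 ship[1->2]=3 ship[0->1]=2 prod=5 -> inv=[17 2 15 2]
Step 4: demand=5,sold=2 ship[2->3]=2 ship[1->2]=2 ship[0->1]=2 prod=5 -> inv=[20 2 15 2]

20 2 15 2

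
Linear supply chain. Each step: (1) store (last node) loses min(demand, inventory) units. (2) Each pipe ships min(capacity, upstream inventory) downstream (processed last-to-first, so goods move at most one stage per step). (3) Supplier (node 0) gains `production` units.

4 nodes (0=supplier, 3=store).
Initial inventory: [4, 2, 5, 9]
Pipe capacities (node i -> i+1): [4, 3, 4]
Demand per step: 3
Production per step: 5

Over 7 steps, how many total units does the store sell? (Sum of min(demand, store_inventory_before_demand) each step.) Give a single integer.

Step 1: sold=3 (running total=3) -> [5 4 3 10]
Step 2: sold=3 (running total=6) -> [6 5 3 10]
Step 3: sold=3 (running total=9) -> [7 6 3 10]
Step 4: sold=3 (running total=12) -> [8 7 3 10]
Step 5: sold=3 (running total=15) -> [9 8 3 10]
Step 6: sold=3 (running total=18) -> [10 9 3 10]
Step 7: sold=3 (running total=21) -> [11 10 3 10]

Answer: 21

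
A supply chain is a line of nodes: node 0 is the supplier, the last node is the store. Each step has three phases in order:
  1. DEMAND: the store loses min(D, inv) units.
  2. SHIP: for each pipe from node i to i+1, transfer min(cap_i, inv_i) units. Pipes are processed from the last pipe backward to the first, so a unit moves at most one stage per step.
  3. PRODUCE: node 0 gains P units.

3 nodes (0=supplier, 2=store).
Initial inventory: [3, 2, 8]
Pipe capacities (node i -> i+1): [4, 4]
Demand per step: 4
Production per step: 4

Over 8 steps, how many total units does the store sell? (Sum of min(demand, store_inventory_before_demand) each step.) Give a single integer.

Answer: 32

Derivation:
Step 1: sold=4 (running total=4) -> [4 3 6]
Step 2: sold=4 (running total=8) -> [4 4 5]
Step 3: sold=4 (running total=12) -> [4 4 5]
Step 4: sold=4 (running total=16) -> [4 4 5]
Step 5: sold=4 (running total=20) -> [4 4 5]
Step 6: sold=4 (running total=24) -> [4 4 5]
Step 7: sold=4 (running total=28) -> [4 4 5]
Step 8: sold=4 (running total=32) -> [4 4 5]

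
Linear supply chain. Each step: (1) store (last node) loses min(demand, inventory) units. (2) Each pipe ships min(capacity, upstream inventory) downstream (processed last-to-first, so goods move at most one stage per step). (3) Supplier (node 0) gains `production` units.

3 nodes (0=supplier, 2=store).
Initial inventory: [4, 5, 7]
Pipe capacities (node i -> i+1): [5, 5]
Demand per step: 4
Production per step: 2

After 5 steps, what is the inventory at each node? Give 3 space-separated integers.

Step 1: demand=4,sold=4 ship[1->2]=5 ship[0->1]=4 prod=2 -> inv=[2 4 8]
Step 2: demand=4,sold=4 ship[1->2]=4 ship[0->1]=2 prod=2 -> inv=[2 2 8]
Step 3: demand=4,sold=4 ship[1->2]=2 ship[0->1]=2 prod=2 -> inv=[2 2 6]
Step 4: demand=4,sold=4 ship[1->2]=2 ship[0->1]=2 prod=2 -> inv=[2 2 4]
Step 5: demand=4,sold=4 ship[1->2]=2 ship[0->1]=2 prod=2 -> inv=[2 2 2]

2 2 2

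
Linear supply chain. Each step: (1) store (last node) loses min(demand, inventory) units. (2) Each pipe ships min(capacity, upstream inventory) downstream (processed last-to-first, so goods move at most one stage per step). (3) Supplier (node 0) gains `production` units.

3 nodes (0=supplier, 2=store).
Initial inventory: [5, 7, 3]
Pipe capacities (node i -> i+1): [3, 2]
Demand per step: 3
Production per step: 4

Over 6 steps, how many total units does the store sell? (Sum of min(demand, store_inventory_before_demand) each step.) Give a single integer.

Step 1: sold=3 (running total=3) -> [6 8 2]
Step 2: sold=2 (running total=5) -> [7 9 2]
Step 3: sold=2 (running total=7) -> [8 10 2]
Step 4: sold=2 (running total=9) -> [9 11 2]
Step 5: sold=2 (running total=11) -> [10 12 2]
Step 6: sold=2 (running total=13) -> [11 13 2]

Answer: 13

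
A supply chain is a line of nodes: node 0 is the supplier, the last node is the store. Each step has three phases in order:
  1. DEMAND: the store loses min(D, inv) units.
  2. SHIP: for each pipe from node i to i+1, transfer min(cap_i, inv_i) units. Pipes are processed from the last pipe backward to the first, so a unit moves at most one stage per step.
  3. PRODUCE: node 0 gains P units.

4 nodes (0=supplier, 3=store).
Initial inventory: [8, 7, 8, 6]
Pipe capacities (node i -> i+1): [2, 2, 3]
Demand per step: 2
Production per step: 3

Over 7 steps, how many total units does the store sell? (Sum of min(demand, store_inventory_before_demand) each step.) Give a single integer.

Answer: 14

Derivation:
Step 1: sold=2 (running total=2) -> [9 7 7 7]
Step 2: sold=2 (running total=4) -> [10 7 6 8]
Step 3: sold=2 (running total=6) -> [11 7 5 9]
Step 4: sold=2 (running total=8) -> [12 7 4 10]
Step 5: sold=2 (running total=10) -> [13 7 3 11]
Step 6: sold=2 (running total=12) -> [14 7 2 12]
Step 7: sold=2 (running total=14) -> [15 7 2 12]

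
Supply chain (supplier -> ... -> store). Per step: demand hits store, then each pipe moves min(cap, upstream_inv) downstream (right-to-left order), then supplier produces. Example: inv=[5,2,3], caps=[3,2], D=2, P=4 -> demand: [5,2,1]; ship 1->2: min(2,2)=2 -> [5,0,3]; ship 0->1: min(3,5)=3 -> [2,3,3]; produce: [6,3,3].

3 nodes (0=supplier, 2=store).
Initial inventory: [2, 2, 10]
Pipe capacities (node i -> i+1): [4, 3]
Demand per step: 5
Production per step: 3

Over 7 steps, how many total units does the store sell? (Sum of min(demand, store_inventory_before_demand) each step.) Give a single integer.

Step 1: sold=5 (running total=5) -> [3 2 7]
Step 2: sold=5 (running total=10) -> [3 3 4]
Step 3: sold=4 (running total=14) -> [3 3 3]
Step 4: sold=3 (running total=17) -> [3 3 3]
Step 5: sold=3 (running total=20) -> [3 3 3]
Step 6: sold=3 (running total=23) -> [3 3 3]
Step 7: sold=3 (running total=26) -> [3 3 3]

Answer: 26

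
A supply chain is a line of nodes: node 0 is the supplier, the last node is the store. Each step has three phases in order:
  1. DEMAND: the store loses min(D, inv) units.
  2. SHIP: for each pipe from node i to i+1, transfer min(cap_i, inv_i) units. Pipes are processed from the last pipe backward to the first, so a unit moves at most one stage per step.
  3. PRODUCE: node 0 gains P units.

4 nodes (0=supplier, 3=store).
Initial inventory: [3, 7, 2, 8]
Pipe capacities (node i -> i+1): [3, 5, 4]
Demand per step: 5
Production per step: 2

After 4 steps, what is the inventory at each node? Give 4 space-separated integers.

Step 1: demand=5,sold=5 ship[2->3]=2 ship[1->2]=5 ship[0->1]=3 prod=2 -> inv=[2 5 5 5]
Step 2: demand=5,sold=5 ship[2->3]=4 ship[1->2]=5 ship[0->1]=2 prod=2 -> inv=[2 2 6 4]
Step 3: demand=5,sold=4 ship[2->3]=4 ship[1->2]=2 ship[0->1]=2 prod=2 -> inv=[2 2 4 4]
Step 4: demand=5,sold=4 ship[2->3]=4 ship[1->2]=2 ship[0->1]=2 prod=2 -> inv=[2 2 2 4]

2 2 2 4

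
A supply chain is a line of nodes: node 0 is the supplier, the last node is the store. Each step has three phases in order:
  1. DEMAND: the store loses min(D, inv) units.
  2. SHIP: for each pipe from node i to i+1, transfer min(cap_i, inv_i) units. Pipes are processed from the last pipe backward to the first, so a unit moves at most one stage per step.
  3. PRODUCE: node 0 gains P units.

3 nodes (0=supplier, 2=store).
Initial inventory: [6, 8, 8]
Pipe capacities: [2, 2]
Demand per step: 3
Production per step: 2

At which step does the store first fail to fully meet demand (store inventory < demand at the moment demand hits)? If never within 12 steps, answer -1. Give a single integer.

Step 1: demand=3,sold=3 ship[1->2]=2 ship[0->1]=2 prod=2 -> [6 8 7]
Step 2: demand=3,sold=3 ship[1->2]=2 ship[0->1]=2 prod=2 -> [6 8 6]
Step 3: demand=3,sold=3 ship[1->2]=2 ship[0->1]=2 prod=2 -> [6 8 5]
Step 4: demand=3,sold=3 ship[1->2]=2 ship[0->1]=2 prod=2 -> [6 8 4]
Step 5: demand=3,sold=3 ship[1->2]=2 ship[0->1]=2 prod=2 -> [6 8 3]
Step 6: demand=3,sold=3 ship[1->2]=2 ship[0->1]=2 prod=2 -> [6 8 2]
Step 7: demand=3,sold=2 ship[1->2]=2 ship[0->1]=2 prod=2 -> [6 8 2]
Step 8: demand=3,sold=2 ship[1->2]=2 ship[0->1]=2 prod=2 -> [6 8 2]
Step 9: demand=3,sold=2 ship[1->2]=2 ship[0->1]=2 prod=2 -> [6 8 2]
Step 10: demand=3,sold=2 ship[1->2]=2 ship[0->1]=2 prod=2 -> [6 8 2]
Step 11: demand=3,sold=2 ship[1->2]=2 ship[0->1]=2 prod=2 -> [6 8 2]
Step 12: demand=3,sold=2 ship[1->2]=2 ship[0->1]=2 prod=2 -> [6 8 2]
First stockout at step 7

7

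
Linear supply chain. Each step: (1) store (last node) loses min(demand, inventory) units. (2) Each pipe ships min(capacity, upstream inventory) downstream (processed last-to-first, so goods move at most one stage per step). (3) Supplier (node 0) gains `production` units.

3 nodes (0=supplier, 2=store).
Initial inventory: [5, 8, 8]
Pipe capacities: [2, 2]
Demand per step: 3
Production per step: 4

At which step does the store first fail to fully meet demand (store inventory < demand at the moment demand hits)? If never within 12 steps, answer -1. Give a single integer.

Step 1: demand=3,sold=3 ship[1->2]=2 ship[0->1]=2 prod=4 -> [7 8 7]
Step 2: demand=3,sold=3 ship[1->2]=2 ship[0->1]=2 prod=4 -> [9 8 6]
Step 3: demand=3,sold=3 ship[1->2]=2 ship[0->1]=2 prod=4 -> [11 8 5]
Step 4: demand=3,sold=3 ship[1->2]=2 ship[0->1]=2 prod=4 -> [13 8 4]
Step 5: demand=3,sold=3 ship[1->2]=2 ship[0->1]=2 prod=4 -> [15 8 3]
Step 6: demand=3,sold=3 ship[1->2]=2 ship[0->1]=2 prod=4 -> [17 8 2]
Step 7: demand=3,sold=2 ship[1->2]=2 ship[0->1]=2 prod=4 -> [19 8 2]
Step 8: demand=3,sold=2 ship[1->2]=2 ship[0->1]=2 prod=4 -> [21 8 2]
Step 9: demand=3,sold=2 ship[1->2]=2 ship[0->1]=2 prod=4 -> [23 8 2]
Step 10: demand=3,sold=2 ship[1->2]=2 ship[0->1]=2 prod=4 -> [25 8 2]
Step 11: demand=3,sold=2 ship[1->2]=2 ship[0->1]=2 prod=4 -> [27 8 2]
Step 12: demand=3,sold=2 ship[1->2]=2 ship[0->1]=2 prod=4 -> [29 8 2]
First stockout at step 7

7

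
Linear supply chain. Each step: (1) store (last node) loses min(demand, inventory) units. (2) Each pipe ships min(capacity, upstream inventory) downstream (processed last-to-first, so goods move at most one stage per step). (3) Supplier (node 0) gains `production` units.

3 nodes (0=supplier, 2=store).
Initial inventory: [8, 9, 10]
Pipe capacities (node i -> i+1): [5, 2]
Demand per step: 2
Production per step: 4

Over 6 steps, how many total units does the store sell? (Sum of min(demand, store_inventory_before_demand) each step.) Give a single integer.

Answer: 12

Derivation:
Step 1: sold=2 (running total=2) -> [7 12 10]
Step 2: sold=2 (running total=4) -> [6 15 10]
Step 3: sold=2 (running total=6) -> [5 18 10]
Step 4: sold=2 (running total=8) -> [4 21 10]
Step 5: sold=2 (running total=10) -> [4 23 10]
Step 6: sold=2 (running total=12) -> [4 25 10]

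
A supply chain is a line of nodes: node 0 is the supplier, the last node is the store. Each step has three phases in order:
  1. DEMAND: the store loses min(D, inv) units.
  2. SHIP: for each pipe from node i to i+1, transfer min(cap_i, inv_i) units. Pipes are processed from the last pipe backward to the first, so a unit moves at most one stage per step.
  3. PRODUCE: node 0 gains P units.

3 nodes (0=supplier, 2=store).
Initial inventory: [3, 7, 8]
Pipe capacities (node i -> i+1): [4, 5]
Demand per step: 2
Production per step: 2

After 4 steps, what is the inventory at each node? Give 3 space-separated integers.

Step 1: demand=2,sold=2 ship[1->2]=5 ship[0->1]=3 prod=2 -> inv=[2 5 11]
Step 2: demand=2,sold=2 ship[1->2]=5 ship[0->1]=2 prod=2 -> inv=[2 2 14]
Step 3: demand=2,sold=2 ship[1->2]=2 ship[0->1]=2 prod=2 -> inv=[2 2 14]
Step 4: demand=2,sold=2 ship[1->2]=2 ship[0->1]=2 prod=2 -> inv=[2 2 14]

2 2 14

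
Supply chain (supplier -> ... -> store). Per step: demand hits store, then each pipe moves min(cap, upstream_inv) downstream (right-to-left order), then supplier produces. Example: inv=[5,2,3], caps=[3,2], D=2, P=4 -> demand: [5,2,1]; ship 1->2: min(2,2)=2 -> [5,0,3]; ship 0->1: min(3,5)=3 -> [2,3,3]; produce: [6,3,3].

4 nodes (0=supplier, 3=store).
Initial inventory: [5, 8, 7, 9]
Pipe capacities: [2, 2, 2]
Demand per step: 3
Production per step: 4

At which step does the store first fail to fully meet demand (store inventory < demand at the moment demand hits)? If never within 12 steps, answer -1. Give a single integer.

Step 1: demand=3,sold=3 ship[2->3]=2 ship[1->2]=2 ship[0->1]=2 prod=4 -> [7 8 7 8]
Step 2: demand=3,sold=3 ship[2->3]=2 ship[1->2]=2 ship[0->1]=2 prod=4 -> [9 8 7 7]
Step 3: demand=3,sold=3 ship[2->3]=2 ship[1->2]=2 ship[0->1]=2 prod=4 -> [11 8 7 6]
Step 4: demand=3,sold=3 ship[2->3]=2 ship[1->2]=2 ship[0->1]=2 prod=4 -> [13 8 7 5]
Step 5: demand=3,sold=3 ship[2->3]=2 ship[1->2]=2 ship[0->1]=2 prod=4 -> [15 8 7 4]
Step 6: demand=3,sold=3 ship[2->3]=2 ship[1->2]=2 ship[0->1]=2 prod=4 -> [17 8 7 3]
Step 7: demand=3,sold=3 ship[2->3]=2 ship[1->2]=2 ship[0->1]=2 prod=4 -> [19 8 7 2]
Step 8: demand=3,sold=2 ship[2->3]=2 ship[1->2]=2 ship[0->1]=2 prod=4 -> [21 8 7 2]
Step 9: demand=3,sold=2 ship[2->3]=2 ship[1->2]=2 ship[0->1]=2 prod=4 -> [23 8 7 2]
Step 10: demand=3,sold=2 ship[2->3]=2 ship[1->2]=2 ship[0->1]=2 prod=4 -> [25 8 7 2]
Step 11: demand=3,sold=2 ship[2->3]=2 ship[1->2]=2 ship[0->1]=2 prod=4 -> [27 8 7 2]
Step 12: demand=3,sold=2 ship[2->3]=2 ship[1->2]=2 ship[0->1]=2 prod=4 -> [29 8 7 2]
First stockout at step 8

8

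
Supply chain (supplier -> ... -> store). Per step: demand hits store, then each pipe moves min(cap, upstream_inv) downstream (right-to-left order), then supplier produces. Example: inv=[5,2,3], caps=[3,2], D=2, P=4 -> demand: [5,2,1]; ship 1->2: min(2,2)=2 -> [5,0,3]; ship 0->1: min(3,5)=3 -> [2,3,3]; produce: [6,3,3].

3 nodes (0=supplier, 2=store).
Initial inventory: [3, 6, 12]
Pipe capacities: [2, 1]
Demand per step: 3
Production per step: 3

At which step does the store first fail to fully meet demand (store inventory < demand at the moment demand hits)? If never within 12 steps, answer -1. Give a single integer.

Step 1: demand=3,sold=3 ship[1->2]=1 ship[0->1]=2 prod=3 -> [4 7 10]
Step 2: demand=3,sold=3 ship[1->2]=1 ship[0->1]=2 prod=3 -> [5 8 8]
Step 3: demand=3,sold=3 ship[1->2]=1 ship[0->1]=2 prod=3 -> [6 9 6]
Step 4: demand=3,sold=3 ship[1->2]=1 ship[0->1]=2 prod=3 -> [7 10 4]
Step 5: demand=3,sold=3 ship[1->2]=1 ship[0->1]=2 prod=3 -> [8 11 2]
Step 6: demand=3,sold=2 ship[1->2]=1 ship[0->1]=2 prod=3 -> [9 12 1]
Step 7: demand=3,sold=1 ship[1->2]=1 ship[0->1]=2 prod=3 -> [10 13 1]
Step 8: demand=3,sold=1 ship[1->2]=1 ship[0->1]=2 prod=3 -> [11 14 1]
Step 9: demand=3,sold=1 ship[1->2]=1 ship[0->1]=2 prod=3 -> [12 15 1]
Step 10: demand=3,sold=1 ship[1->2]=1 ship[0->1]=2 prod=3 -> [13 16 1]
Step 11: demand=3,sold=1 ship[1->2]=1 ship[0->1]=2 prod=3 -> [14 17 1]
Step 12: demand=3,sold=1 ship[1->2]=1 ship[0->1]=2 prod=3 -> [15 18 1]
First stockout at step 6

6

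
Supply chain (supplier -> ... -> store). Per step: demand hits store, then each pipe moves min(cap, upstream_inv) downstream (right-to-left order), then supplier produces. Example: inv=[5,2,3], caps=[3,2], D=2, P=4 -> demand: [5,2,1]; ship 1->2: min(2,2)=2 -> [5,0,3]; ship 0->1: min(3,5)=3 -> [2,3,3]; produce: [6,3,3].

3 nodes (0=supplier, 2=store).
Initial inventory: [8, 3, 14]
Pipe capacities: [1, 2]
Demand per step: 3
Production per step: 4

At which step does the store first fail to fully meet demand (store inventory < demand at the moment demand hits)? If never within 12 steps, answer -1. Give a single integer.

Step 1: demand=3,sold=3 ship[1->2]=2 ship[0->1]=1 prod=4 -> [11 2 13]
Step 2: demand=3,sold=3 ship[1->2]=2 ship[0->1]=1 prod=4 -> [14 1 12]
Step 3: demand=3,sold=3 ship[1->2]=1 ship[0->1]=1 prod=4 -> [17 1 10]
Step 4: demand=3,sold=3 ship[1->2]=1 ship[0->1]=1 prod=4 -> [20 1 8]
Step 5: demand=3,sold=3 ship[1->2]=1 ship[0->1]=1 prod=4 -> [23 1 6]
Step 6: demand=3,sold=3 ship[1->2]=1 ship[0->1]=1 prod=4 -> [26 1 4]
Step 7: demand=3,sold=3 ship[1->2]=1 ship[0->1]=1 prod=4 -> [29 1 2]
Step 8: demand=3,sold=2 ship[1->2]=1 ship[0->1]=1 prod=4 -> [32 1 1]
Step 9: demand=3,sold=1 ship[1->2]=1 ship[0->1]=1 prod=4 -> [35 1 1]
Step 10: demand=3,sold=1 ship[1->2]=1 ship[0->1]=1 prod=4 -> [38 1 1]
Step 11: demand=3,sold=1 ship[1->2]=1 ship[0->1]=1 prod=4 -> [41 1 1]
Step 12: demand=3,sold=1 ship[1->2]=1 ship[0->1]=1 prod=4 -> [44 1 1]
First stockout at step 8

8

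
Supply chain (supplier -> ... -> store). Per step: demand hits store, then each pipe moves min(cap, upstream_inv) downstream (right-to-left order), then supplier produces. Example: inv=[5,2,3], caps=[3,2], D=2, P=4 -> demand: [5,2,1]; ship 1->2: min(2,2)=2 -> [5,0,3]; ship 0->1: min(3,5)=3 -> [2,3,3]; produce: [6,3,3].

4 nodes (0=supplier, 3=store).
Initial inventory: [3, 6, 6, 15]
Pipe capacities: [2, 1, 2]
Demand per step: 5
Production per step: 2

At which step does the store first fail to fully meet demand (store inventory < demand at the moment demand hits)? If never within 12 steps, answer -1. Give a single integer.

Step 1: demand=5,sold=5 ship[2->3]=2 ship[1->2]=1 ship[0->1]=2 prod=2 -> [3 7 5 12]
Step 2: demand=5,sold=5 ship[2->3]=2 ship[1->2]=1 ship[0->1]=2 prod=2 -> [3 8 4 9]
Step 3: demand=5,sold=5 ship[2->3]=2 ship[1->2]=1 ship[0->1]=2 prod=2 -> [3 9 3 6]
Step 4: demand=5,sold=5 ship[2->3]=2 ship[1->2]=1 ship[0->1]=2 prod=2 -> [3 10 2 3]
Step 5: demand=5,sold=3 ship[2->3]=2 ship[1->2]=1 ship[0->1]=2 prod=2 -> [3 11 1 2]
Step 6: demand=5,sold=2 ship[2->3]=1 ship[1->2]=1 ship[0->1]=2 prod=2 -> [3 12 1 1]
Step 7: demand=5,sold=1 ship[2->3]=1 ship[1->2]=1 ship[0->1]=2 prod=2 -> [3 13 1 1]
Step 8: demand=5,sold=1 ship[2->3]=1 ship[1->2]=1 ship[0->1]=2 prod=2 -> [3 14 1 1]
Step 9: demand=5,sold=1 ship[2->3]=1 ship[1->2]=1 ship[0->1]=2 prod=2 -> [3 15 1 1]
Step 10: demand=5,sold=1 ship[2->3]=1 ship[1->2]=1 ship[0->1]=2 prod=2 -> [3 16 1 1]
Step 11: demand=5,sold=1 ship[2->3]=1 ship[1->2]=1 ship[0->1]=2 prod=2 -> [3 17 1 1]
Step 12: demand=5,sold=1 ship[2->3]=1 ship[1->2]=1 ship[0->1]=2 prod=2 -> [3 18 1 1]
First stockout at step 5

5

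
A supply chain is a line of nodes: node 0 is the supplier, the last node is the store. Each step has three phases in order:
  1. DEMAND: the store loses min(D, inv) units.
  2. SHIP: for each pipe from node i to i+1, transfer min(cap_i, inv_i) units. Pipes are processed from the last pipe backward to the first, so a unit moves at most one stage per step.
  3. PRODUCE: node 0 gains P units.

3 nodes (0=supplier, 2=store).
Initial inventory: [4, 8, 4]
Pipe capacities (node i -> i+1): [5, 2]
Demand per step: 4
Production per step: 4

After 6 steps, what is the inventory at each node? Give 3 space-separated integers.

Step 1: demand=4,sold=4 ship[1->2]=2 ship[0->1]=4 prod=4 -> inv=[4 10 2]
Step 2: demand=4,sold=2 ship[1->2]=2 ship[0->1]=4 prod=4 -> inv=[4 12 2]
Step 3: demand=4,sold=2 ship[1->2]=2 ship[0->1]=4 prod=4 -> inv=[4 14 2]
Step 4: demand=4,sold=2 ship[1->2]=2 ship[0->1]=4 prod=4 -> inv=[4 16 2]
Step 5: demand=4,sold=2 ship[1->2]=2 ship[0->1]=4 prod=4 -> inv=[4 18 2]
Step 6: demand=4,sold=2 ship[1->2]=2 ship[0->1]=4 prod=4 -> inv=[4 20 2]

4 20 2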